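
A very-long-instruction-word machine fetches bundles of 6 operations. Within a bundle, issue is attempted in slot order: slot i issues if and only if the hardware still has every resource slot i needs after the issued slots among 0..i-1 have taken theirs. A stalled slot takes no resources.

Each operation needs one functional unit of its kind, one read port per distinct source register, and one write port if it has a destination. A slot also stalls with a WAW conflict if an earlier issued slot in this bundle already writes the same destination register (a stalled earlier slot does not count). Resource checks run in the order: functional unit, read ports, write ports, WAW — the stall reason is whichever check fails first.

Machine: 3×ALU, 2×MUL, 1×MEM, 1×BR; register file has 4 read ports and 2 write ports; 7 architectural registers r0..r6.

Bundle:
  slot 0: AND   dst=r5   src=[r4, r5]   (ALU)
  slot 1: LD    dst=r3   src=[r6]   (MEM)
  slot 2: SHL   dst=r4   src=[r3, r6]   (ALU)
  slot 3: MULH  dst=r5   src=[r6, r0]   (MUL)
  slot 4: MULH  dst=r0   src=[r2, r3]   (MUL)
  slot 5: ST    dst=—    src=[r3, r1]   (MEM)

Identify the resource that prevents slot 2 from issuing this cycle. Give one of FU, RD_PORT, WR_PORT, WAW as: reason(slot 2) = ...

reason(slot 2) = RD_PORT

slot 0 (ALU): ISSUE — free A2,Mu2,Ld1,B1 rp2 wp1
slot 1 (MEM): ISSUE — free A2,Mu2,Ld0,B1 rp1 wp0
slot 2 (ALU): stall RD_PORT — free A2,Mu2,Ld0,B1 rp1 wp0
slot 3 (MUL): stall RD_PORT — free A2,Mu2,Ld0,B1 rp1 wp0
slot 4 (MUL): stall RD_PORT — free A2,Mu2,Ld0,B1 rp1 wp0
slot 5 (MEM): stall FU — free A2,Mu2,Ld0,B1 rp1 wp0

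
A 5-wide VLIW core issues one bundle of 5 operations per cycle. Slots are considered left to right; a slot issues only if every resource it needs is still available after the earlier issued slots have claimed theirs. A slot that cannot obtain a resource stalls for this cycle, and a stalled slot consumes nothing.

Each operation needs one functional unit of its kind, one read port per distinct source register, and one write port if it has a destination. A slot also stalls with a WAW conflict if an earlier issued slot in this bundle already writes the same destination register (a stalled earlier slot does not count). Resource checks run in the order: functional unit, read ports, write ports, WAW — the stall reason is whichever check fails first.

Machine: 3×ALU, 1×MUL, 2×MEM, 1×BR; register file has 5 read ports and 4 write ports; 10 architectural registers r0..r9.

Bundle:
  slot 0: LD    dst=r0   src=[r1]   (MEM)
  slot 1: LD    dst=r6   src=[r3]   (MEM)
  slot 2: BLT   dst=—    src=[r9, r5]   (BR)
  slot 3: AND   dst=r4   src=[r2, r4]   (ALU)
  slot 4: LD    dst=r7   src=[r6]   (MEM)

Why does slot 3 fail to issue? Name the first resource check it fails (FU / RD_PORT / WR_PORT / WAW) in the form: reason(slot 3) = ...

[0] MEM needs rd=1 wr=1: ok; after: ALU=3 MUL=1 MEM=1 BR=1, R=4, W=3
[1] MEM needs rd=1 wr=1: ok; after: ALU=3 MUL=1 MEM=0 BR=1, R=3, W=2
[2] BR needs rd=2 wr=0: ok; after: ALU=3 MUL=1 MEM=0 BR=0, R=1, W=2
[3] ALU needs rd=2 wr=1: RD_PORT; after: ALU=3 MUL=1 MEM=0 BR=0, R=1, W=2
[4] MEM needs rd=1 wr=1: FU; after: ALU=3 MUL=1 MEM=0 BR=0, R=1, W=2

reason(slot 3) = RD_PORT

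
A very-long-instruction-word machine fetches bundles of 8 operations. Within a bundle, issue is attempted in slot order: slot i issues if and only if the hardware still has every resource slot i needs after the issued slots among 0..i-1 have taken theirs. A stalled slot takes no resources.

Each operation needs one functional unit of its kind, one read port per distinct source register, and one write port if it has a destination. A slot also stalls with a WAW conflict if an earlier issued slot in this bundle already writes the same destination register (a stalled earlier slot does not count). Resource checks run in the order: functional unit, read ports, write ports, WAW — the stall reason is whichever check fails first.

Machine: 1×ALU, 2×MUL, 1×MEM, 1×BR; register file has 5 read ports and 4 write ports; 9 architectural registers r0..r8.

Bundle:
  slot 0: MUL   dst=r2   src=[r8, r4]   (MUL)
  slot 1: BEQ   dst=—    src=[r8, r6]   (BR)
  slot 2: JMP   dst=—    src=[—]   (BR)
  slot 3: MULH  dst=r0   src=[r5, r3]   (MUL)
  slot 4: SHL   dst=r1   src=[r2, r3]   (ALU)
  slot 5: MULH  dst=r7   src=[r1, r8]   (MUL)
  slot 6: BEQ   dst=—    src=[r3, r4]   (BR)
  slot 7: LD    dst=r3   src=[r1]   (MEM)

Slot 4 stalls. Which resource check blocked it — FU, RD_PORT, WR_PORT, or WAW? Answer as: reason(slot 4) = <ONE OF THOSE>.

[0] MUL needs rd=2 wr=1: ok; after: ALU=1 MUL=1 MEM=1 BR=1, R=3, W=3
[1] BR needs rd=2 wr=0: ok; after: ALU=1 MUL=1 MEM=1 BR=0, R=1, W=3
[2] BR needs rd=0 wr=0: FU; after: ALU=1 MUL=1 MEM=1 BR=0, R=1, W=3
[3] MUL needs rd=2 wr=1: RD_PORT; after: ALU=1 MUL=1 MEM=1 BR=0, R=1, W=3
[4] ALU needs rd=2 wr=1: RD_PORT; after: ALU=1 MUL=1 MEM=1 BR=0, R=1, W=3
[5] MUL needs rd=2 wr=1: RD_PORT; after: ALU=1 MUL=1 MEM=1 BR=0, R=1, W=3
[6] BR needs rd=2 wr=0: FU; after: ALU=1 MUL=1 MEM=1 BR=0, R=1, W=3
[7] MEM needs rd=1 wr=1: ok; after: ALU=1 MUL=1 MEM=0 BR=0, R=0, W=2

reason(slot 4) = RD_PORT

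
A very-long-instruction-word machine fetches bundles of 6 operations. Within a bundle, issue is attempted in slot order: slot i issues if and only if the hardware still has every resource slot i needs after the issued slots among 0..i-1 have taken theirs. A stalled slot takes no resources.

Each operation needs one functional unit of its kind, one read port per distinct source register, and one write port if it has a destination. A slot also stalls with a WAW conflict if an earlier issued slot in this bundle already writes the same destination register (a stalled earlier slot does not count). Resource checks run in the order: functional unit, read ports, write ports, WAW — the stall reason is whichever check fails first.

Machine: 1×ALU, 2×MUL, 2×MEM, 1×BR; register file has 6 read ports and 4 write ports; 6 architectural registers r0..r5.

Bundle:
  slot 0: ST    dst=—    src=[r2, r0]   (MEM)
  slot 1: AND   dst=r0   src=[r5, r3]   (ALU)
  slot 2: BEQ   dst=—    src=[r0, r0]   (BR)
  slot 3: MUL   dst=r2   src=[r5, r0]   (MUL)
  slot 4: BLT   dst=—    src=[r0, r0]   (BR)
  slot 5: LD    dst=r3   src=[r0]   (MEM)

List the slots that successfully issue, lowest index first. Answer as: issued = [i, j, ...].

issued = [0, 1, 2, 5]

#0 MEM src=r2,r0 dispatched  <A:1 Mu:2 Ld:1 B:1 rd:4 wr:4>
#1 ALU src=r5,r3 dispatched  <A:0 Mu:2 Ld:1 B:1 rd:2 wr:3>
#2 BR src=r0,r0 dispatched  <A:0 Mu:2 Ld:1 B:0 rd:1 wr:3>
#3 MUL src=r5,r0 held:RD_PORT  <A:0 Mu:2 Ld:1 B:0 rd:1 wr:3>
#4 BR src=r0,r0 held:FU  <A:0 Mu:2 Ld:1 B:0 rd:1 wr:3>
#5 MEM src=r0 dispatched  <A:0 Mu:2 Ld:0 B:0 rd:0 wr:2>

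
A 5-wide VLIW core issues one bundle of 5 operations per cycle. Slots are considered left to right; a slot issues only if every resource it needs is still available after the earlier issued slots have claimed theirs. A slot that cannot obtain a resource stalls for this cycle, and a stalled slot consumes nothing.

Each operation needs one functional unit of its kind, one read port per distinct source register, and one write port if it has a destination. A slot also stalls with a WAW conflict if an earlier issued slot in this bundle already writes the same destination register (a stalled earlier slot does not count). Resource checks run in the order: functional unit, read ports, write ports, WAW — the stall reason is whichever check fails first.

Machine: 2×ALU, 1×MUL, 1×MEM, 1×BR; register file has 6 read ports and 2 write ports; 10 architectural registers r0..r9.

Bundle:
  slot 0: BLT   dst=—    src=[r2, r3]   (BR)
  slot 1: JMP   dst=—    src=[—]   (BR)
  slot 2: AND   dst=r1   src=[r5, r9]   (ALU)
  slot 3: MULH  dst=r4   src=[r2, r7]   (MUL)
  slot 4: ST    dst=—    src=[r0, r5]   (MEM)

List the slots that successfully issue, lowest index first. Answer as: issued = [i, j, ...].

slot 0 (BR): ISSUE — free A2,Mu1,Ld1,B0 rp4 wp2
slot 1 (BR): stall FU — free A2,Mu1,Ld1,B0 rp4 wp2
slot 2 (ALU): ISSUE — free A1,Mu1,Ld1,B0 rp2 wp1
slot 3 (MUL): ISSUE — free A1,Mu0,Ld1,B0 rp0 wp0
slot 4 (MEM): stall RD_PORT — free A1,Mu0,Ld1,B0 rp0 wp0

issued = [0, 2, 3]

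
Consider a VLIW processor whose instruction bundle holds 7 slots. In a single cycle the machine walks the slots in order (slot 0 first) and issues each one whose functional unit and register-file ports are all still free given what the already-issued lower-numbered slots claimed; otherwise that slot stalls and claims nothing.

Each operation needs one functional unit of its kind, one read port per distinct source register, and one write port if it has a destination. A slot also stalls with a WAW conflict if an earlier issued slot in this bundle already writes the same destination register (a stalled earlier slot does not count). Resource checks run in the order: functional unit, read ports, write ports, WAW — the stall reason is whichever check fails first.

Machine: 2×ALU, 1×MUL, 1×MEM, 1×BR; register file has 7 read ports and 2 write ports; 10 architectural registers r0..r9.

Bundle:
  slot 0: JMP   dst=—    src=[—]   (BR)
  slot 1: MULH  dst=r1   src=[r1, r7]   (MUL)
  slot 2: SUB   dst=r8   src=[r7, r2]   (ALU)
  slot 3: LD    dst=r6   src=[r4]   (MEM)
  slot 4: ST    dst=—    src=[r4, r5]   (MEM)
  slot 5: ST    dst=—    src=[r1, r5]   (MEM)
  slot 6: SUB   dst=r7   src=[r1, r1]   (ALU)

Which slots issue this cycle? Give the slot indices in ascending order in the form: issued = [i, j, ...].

[0] BR needs rd=0 wr=0: ok; after: ALU=2 MUL=1 MEM=1 BR=0, R=7, W=2
[1] MUL needs rd=2 wr=1: ok; after: ALU=2 MUL=0 MEM=1 BR=0, R=5, W=1
[2] ALU needs rd=2 wr=1: ok; after: ALU=1 MUL=0 MEM=1 BR=0, R=3, W=0
[3] MEM needs rd=1 wr=1: WR_PORT; after: ALU=1 MUL=0 MEM=1 BR=0, R=3, W=0
[4] MEM needs rd=2 wr=0: ok; after: ALU=1 MUL=0 MEM=0 BR=0, R=1, W=0
[5] MEM needs rd=2 wr=0: FU; after: ALU=1 MUL=0 MEM=0 BR=0, R=1, W=0
[6] ALU needs rd=1 wr=1: WR_PORT; after: ALU=1 MUL=0 MEM=0 BR=0, R=1, W=0

issued = [0, 1, 2, 4]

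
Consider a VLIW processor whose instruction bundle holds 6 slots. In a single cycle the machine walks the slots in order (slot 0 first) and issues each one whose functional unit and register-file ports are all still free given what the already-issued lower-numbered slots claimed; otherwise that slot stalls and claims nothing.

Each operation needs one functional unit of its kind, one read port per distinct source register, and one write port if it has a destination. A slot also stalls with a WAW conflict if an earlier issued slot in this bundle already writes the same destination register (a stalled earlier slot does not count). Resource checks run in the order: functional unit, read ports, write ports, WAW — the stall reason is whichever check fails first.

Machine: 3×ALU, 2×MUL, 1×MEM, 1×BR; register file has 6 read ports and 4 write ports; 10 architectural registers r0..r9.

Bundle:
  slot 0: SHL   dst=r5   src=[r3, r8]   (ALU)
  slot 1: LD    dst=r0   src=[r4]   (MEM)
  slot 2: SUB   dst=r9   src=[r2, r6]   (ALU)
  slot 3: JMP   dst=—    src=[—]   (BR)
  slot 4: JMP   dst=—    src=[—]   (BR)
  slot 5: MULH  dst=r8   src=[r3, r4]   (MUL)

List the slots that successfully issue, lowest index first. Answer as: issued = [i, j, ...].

issued = [0, 1, 2, 3]

  0. ALU→r5 ⇒ go  {2A/2Mu/1Ld/1B | 4r 3w}
  1. MEM→r0 ⇒ go  {2A/2Mu/0Ld/1B | 3r 2w}
  2. ALU→r9 ⇒ go  {1A/2Mu/0Ld/1B | 1r 1w}
  3. BR ⇒ go  {1A/2Mu/0Ld/0B | 1r 1w}
  4. BR ⇒ no(FU)  {1A/2Mu/0Ld/0B | 1r 1w}
  5. MUL→r8 ⇒ no(RD_PORT)  {1A/2Mu/0Ld/0B | 1r 1w}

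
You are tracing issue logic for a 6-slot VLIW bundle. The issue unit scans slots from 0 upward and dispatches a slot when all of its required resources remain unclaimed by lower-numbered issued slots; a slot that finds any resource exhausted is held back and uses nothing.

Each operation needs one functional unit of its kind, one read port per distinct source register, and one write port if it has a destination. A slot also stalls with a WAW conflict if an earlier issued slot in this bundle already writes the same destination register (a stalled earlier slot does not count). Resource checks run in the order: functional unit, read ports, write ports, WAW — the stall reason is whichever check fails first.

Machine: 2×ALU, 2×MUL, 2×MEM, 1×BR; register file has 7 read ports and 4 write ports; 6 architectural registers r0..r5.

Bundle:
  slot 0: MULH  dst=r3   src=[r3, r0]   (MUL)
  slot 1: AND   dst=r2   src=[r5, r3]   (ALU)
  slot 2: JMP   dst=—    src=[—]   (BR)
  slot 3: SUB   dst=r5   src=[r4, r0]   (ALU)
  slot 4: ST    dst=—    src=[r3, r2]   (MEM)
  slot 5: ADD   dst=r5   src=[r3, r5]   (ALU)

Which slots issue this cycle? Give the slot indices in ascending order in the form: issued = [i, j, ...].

  0. MUL→r3 ⇒ go  {2A/1Mu/2Ld/1B | 5r 3w}
  1. ALU→r2 ⇒ go  {1A/1Mu/2Ld/1B | 3r 2w}
  2. BR ⇒ go  {1A/1Mu/2Ld/0B | 3r 2w}
  3. ALU→r5 ⇒ go  {0A/1Mu/2Ld/0B | 1r 1w}
  4. MEM ⇒ no(RD_PORT)  {0A/1Mu/2Ld/0B | 1r 1w}
  5. ALU→r5 ⇒ no(FU)  {0A/1Mu/2Ld/0B | 1r 1w}

issued = [0, 1, 2, 3]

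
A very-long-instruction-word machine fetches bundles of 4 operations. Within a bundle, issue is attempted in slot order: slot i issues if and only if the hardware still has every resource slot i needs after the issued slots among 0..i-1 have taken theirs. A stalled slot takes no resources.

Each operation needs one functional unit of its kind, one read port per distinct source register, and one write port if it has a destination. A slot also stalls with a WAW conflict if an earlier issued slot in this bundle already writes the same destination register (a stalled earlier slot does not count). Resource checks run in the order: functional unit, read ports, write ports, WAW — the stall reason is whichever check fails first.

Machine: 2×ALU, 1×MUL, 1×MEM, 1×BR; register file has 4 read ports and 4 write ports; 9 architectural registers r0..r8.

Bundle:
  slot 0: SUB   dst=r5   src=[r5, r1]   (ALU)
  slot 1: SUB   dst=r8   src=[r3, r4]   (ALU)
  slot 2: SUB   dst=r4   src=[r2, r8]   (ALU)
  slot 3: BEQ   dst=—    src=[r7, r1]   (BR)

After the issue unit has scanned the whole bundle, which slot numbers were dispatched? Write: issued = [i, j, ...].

issued = [0, 1]

  0. ALU→r5 ⇒ go  {1A/1Mu/1Ld/1B | 2r 3w}
  1. ALU→r8 ⇒ go  {0A/1Mu/1Ld/1B | 0r 2w}
  2. ALU→r4 ⇒ no(FU)  {0A/1Mu/1Ld/1B | 0r 2w}
  3. BR ⇒ no(RD_PORT)  {0A/1Mu/1Ld/1B | 0r 2w}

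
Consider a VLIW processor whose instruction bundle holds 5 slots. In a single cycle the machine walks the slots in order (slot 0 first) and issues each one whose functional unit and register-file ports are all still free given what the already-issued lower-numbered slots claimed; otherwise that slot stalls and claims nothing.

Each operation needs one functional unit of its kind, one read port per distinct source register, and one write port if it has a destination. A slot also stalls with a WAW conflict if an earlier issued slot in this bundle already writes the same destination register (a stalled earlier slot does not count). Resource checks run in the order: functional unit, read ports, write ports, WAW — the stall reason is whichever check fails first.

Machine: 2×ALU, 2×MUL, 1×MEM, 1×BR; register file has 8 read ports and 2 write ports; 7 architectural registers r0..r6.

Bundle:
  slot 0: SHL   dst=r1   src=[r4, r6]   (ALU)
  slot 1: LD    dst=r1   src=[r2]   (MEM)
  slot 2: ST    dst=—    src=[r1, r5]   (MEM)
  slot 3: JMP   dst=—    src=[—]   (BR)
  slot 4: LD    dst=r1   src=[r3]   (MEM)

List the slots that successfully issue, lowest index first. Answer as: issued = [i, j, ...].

issued = [0, 2, 3]

(0) want 1×ALU +2rd +1wr — yes → AL1|MU2|ME1|BR1|rd6|wr1
(1) want 1×MEM +1rd +1wr — WAW → AL1|MU2|ME1|BR1|rd6|wr1
(2) want 1×MEM +2rd +0wr — yes → AL1|MU2|ME0|BR1|rd4|wr1
(3) want 1×BR +0rd +0wr — yes → AL1|MU2|ME0|BR0|rd4|wr1
(4) want 1×MEM +1rd +1wr — FU → AL1|MU2|ME0|BR0|rd4|wr1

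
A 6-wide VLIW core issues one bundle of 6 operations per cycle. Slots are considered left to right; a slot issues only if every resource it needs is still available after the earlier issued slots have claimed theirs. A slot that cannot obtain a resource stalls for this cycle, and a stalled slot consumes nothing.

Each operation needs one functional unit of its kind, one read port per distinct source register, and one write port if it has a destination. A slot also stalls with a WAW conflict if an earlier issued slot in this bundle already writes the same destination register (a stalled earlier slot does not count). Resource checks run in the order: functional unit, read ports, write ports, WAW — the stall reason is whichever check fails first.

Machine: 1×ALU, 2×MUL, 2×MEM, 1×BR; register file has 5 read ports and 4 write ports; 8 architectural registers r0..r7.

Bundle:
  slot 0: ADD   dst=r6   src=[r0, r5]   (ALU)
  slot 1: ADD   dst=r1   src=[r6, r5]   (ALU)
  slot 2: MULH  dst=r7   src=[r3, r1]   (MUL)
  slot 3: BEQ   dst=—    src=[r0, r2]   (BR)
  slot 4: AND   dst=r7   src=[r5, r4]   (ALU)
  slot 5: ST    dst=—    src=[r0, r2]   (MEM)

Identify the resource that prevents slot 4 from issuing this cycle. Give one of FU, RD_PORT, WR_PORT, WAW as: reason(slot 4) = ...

reason(slot 4) = FU

  0. ALU→r6 ⇒ go  {0A/2Mu/2Ld/1B | 3r 3w}
  1. ALU→r1 ⇒ no(FU)  {0A/2Mu/2Ld/1B | 3r 3w}
  2. MUL→r7 ⇒ go  {0A/1Mu/2Ld/1B | 1r 2w}
  3. BR ⇒ no(RD_PORT)  {0A/1Mu/2Ld/1B | 1r 2w}
  4. ALU→r7 ⇒ no(FU)  {0A/1Mu/2Ld/1B | 1r 2w}
  5. MEM ⇒ no(RD_PORT)  {0A/1Mu/2Ld/1B | 1r 2w}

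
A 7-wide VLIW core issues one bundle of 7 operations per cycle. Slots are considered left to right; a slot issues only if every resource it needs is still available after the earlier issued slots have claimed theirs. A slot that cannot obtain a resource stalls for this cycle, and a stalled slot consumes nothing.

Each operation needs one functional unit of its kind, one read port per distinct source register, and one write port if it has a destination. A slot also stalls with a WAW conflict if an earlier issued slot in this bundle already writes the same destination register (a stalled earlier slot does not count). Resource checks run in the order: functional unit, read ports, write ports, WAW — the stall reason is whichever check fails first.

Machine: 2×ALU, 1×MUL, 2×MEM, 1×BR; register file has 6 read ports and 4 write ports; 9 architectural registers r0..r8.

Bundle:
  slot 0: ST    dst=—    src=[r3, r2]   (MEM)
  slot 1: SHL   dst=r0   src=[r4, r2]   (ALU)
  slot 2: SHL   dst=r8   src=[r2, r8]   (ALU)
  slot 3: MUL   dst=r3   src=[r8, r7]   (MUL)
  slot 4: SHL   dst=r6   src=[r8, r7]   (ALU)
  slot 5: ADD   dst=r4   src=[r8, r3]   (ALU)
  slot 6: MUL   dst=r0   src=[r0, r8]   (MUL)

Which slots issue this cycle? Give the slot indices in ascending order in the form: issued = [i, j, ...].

#0 MEM src=r3,r2 dispatched  <A:2 Mu:1 Ld:1 B:1 rd:4 wr:4>
#1 ALU src=r4,r2 dispatched  <A:1 Mu:1 Ld:1 B:1 rd:2 wr:3>
#2 ALU src=r2,r8 dispatched  <A:0 Mu:1 Ld:1 B:1 rd:0 wr:2>
#3 MUL src=r8,r7 held:RD_PORT  <A:0 Mu:1 Ld:1 B:1 rd:0 wr:2>
#4 ALU src=r8,r7 held:FU  <A:0 Mu:1 Ld:1 B:1 rd:0 wr:2>
#5 ALU src=r8,r3 held:FU  <A:0 Mu:1 Ld:1 B:1 rd:0 wr:2>
#6 MUL src=r0,r8 held:RD_PORT  <A:0 Mu:1 Ld:1 B:1 rd:0 wr:2>

issued = [0, 1, 2]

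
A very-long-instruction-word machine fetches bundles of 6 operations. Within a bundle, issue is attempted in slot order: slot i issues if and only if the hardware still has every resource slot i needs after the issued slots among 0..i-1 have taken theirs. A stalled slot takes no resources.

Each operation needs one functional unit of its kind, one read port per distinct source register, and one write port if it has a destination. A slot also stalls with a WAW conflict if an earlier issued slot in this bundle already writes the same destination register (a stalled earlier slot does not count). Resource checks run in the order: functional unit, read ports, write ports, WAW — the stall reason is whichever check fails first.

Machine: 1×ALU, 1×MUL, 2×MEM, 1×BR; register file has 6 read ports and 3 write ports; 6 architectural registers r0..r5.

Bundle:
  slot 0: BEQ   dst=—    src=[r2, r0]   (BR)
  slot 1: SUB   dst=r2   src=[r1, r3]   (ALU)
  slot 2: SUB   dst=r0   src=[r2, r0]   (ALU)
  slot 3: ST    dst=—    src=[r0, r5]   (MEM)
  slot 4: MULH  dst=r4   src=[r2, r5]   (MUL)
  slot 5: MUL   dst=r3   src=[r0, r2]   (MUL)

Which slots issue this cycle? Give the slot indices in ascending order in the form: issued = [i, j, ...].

  0. BR ⇒ go  {1A/1Mu/2Ld/0B | 4r 3w}
  1. ALU→r2 ⇒ go  {0A/1Mu/2Ld/0B | 2r 2w}
  2. ALU→r0 ⇒ no(FU)  {0A/1Mu/2Ld/0B | 2r 2w}
  3. MEM ⇒ go  {0A/1Mu/1Ld/0B | 0r 2w}
  4. MUL→r4 ⇒ no(RD_PORT)  {0A/1Mu/1Ld/0B | 0r 2w}
  5. MUL→r3 ⇒ no(RD_PORT)  {0A/1Mu/1Ld/0B | 0r 2w}

issued = [0, 1, 3]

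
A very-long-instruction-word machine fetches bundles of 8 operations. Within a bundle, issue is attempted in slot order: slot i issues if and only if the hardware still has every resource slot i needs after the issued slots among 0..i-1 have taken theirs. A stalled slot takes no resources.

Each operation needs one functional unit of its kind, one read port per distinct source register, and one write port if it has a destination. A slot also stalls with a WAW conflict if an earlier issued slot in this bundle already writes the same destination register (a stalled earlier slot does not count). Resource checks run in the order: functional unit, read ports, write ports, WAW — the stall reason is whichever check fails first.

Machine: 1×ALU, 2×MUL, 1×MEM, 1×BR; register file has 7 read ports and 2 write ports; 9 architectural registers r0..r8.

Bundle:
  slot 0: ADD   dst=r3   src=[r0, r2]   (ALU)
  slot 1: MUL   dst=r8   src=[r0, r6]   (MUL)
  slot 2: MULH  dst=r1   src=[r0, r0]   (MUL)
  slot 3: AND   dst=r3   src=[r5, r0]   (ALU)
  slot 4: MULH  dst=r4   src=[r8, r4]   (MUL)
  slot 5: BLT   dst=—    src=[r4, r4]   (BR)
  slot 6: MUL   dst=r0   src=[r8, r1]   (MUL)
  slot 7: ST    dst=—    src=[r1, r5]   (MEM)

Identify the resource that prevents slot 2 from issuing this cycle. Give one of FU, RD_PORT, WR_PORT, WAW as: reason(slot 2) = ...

reason(slot 2) = WR_PORT

slot 0 (ALU): ISSUE — free A0,Mu2,Ld1,B1 rp5 wp1
slot 1 (MUL): ISSUE — free A0,Mu1,Ld1,B1 rp3 wp0
slot 2 (MUL): stall WR_PORT — free A0,Mu1,Ld1,B1 rp3 wp0
slot 3 (ALU): stall FU — free A0,Mu1,Ld1,B1 rp3 wp0
slot 4 (MUL): stall WR_PORT — free A0,Mu1,Ld1,B1 rp3 wp0
slot 5 (BR): ISSUE — free A0,Mu1,Ld1,B0 rp2 wp0
slot 6 (MUL): stall WR_PORT — free A0,Mu1,Ld1,B0 rp2 wp0
slot 7 (MEM): ISSUE — free A0,Mu1,Ld0,B0 rp0 wp0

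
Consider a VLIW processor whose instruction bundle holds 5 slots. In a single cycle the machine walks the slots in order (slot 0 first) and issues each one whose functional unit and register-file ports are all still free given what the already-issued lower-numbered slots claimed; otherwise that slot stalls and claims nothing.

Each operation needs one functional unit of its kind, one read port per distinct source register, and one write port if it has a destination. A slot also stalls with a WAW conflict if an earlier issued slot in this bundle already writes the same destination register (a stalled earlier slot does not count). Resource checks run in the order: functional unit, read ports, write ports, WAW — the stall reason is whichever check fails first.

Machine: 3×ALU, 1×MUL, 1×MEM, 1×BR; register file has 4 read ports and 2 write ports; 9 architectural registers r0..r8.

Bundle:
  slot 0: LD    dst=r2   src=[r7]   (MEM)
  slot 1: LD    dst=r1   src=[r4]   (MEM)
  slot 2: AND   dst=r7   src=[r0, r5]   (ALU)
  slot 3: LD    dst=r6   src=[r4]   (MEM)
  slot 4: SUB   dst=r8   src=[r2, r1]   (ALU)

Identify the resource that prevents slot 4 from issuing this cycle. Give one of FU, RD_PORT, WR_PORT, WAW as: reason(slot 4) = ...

reason(slot 4) = RD_PORT

#0 MEM src=r7 dispatched  <A:3 Mu:1 Ld:0 B:1 rd:3 wr:1>
#1 MEM src=r4 held:FU  <A:3 Mu:1 Ld:0 B:1 rd:3 wr:1>
#2 ALU src=r0,r5 dispatched  <A:2 Mu:1 Ld:0 B:1 rd:1 wr:0>
#3 MEM src=r4 held:FU  <A:2 Mu:1 Ld:0 B:1 rd:1 wr:0>
#4 ALU src=r2,r1 held:RD_PORT  <A:2 Mu:1 Ld:0 B:1 rd:1 wr:0>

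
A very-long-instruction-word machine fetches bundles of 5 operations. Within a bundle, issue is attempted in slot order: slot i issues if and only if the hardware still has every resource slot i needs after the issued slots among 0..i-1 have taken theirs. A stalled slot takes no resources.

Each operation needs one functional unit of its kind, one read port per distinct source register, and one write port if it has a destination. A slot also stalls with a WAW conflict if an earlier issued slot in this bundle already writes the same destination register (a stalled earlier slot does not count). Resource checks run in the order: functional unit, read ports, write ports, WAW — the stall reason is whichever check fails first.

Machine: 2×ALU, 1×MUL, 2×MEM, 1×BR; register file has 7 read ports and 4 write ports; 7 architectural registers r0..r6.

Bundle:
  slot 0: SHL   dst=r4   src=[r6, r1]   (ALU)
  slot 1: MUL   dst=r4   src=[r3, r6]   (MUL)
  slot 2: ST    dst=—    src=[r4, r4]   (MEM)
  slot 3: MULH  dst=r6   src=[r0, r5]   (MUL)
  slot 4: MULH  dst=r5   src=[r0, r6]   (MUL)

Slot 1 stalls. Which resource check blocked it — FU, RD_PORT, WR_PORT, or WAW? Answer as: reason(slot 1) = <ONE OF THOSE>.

reason(slot 1) = WAW

#0 ALU src=r6,r1 dispatched  <A:1 Mu:1 Ld:2 B:1 rd:5 wr:3>
#1 MUL src=r3,r6 held:WAW  <A:1 Mu:1 Ld:2 B:1 rd:5 wr:3>
#2 MEM src=r4,r4 dispatched  <A:1 Mu:1 Ld:1 B:1 rd:4 wr:3>
#3 MUL src=r0,r5 dispatched  <A:1 Mu:0 Ld:1 B:1 rd:2 wr:2>
#4 MUL src=r0,r6 held:FU  <A:1 Mu:0 Ld:1 B:1 rd:2 wr:2>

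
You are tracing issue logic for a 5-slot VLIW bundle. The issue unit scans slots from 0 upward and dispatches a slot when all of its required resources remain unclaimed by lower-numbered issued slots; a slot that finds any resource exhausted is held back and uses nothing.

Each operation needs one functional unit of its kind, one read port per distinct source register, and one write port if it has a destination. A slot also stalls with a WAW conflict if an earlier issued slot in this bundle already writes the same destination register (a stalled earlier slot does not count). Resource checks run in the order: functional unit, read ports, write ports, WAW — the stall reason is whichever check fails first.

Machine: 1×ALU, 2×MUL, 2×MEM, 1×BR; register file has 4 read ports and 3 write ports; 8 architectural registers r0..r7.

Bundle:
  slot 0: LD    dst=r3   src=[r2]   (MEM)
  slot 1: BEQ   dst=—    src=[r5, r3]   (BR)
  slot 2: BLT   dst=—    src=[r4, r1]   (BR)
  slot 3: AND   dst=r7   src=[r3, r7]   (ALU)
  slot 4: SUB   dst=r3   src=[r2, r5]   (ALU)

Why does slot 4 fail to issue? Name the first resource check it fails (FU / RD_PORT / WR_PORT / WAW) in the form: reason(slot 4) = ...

reason(slot 4) = RD_PORT

[0] MEM needs rd=1 wr=1: ok; after: ALU=1 MUL=2 MEM=1 BR=1, R=3, W=2
[1] BR needs rd=2 wr=0: ok; after: ALU=1 MUL=2 MEM=1 BR=0, R=1, W=2
[2] BR needs rd=2 wr=0: FU; after: ALU=1 MUL=2 MEM=1 BR=0, R=1, W=2
[3] ALU needs rd=2 wr=1: RD_PORT; after: ALU=1 MUL=2 MEM=1 BR=0, R=1, W=2
[4] ALU needs rd=2 wr=1: RD_PORT; after: ALU=1 MUL=2 MEM=1 BR=0, R=1, W=2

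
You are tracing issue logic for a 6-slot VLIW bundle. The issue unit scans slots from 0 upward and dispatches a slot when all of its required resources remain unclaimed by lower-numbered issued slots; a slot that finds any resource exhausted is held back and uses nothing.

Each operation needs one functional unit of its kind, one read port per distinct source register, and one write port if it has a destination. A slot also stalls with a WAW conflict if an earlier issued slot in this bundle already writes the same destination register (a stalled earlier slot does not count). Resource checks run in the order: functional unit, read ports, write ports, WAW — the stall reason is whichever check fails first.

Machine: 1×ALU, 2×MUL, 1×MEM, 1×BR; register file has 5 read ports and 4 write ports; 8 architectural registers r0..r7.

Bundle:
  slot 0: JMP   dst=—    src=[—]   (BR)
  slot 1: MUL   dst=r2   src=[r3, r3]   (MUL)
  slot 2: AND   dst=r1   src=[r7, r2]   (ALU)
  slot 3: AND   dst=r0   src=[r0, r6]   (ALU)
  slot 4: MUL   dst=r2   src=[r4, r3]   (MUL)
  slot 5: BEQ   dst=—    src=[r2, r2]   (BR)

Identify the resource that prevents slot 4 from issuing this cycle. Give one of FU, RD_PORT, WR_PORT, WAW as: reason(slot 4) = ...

reason(slot 4) = WAW

slot 0 (BR): ISSUE — free A1,Mu2,Ld1,B0 rp5 wp4
slot 1 (MUL): ISSUE — free A1,Mu1,Ld1,B0 rp4 wp3
slot 2 (ALU): ISSUE — free A0,Mu1,Ld1,B0 rp2 wp2
slot 3 (ALU): stall FU — free A0,Mu1,Ld1,B0 rp2 wp2
slot 4 (MUL): stall WAW — free A0,Mu1,Ld1,B0 rp2 wp2
slot 5 (BR): stall FU — free A0,Mu1,Ld1,B0 rp2 wp2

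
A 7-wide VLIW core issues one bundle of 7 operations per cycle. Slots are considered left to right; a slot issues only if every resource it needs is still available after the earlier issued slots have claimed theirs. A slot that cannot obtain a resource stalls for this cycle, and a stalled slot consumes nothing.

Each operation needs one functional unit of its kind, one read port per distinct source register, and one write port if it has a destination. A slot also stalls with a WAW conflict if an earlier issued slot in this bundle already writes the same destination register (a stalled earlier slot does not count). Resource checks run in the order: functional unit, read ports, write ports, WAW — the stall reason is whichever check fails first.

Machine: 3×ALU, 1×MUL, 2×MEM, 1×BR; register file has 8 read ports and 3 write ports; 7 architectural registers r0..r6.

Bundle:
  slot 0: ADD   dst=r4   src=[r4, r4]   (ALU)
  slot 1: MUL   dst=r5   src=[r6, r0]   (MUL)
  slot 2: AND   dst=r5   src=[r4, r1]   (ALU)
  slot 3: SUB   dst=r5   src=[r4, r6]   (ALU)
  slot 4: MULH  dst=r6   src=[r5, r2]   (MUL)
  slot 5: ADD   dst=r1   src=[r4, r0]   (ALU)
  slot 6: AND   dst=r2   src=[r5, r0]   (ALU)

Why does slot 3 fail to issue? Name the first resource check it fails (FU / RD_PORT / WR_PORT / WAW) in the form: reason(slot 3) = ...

reason(slot 3) = WAW

slot 0 (ALU): ISSUE — free A2,Mu1,Ld2,B1 rp7 wp2
slot 1 (MUL): ISSUE — free A2,Mu0,Ld2,B1 rp5 wp1
slot 2 (ALU): stall WAW — free A2,Mu0,Ld2,B1 rp5 wp1
slot 3 (ALU): stall WAW — free A2,Mu0,Ld2,B1 rp5 wp1
slot 4 (MUL): stall FU — free A2,Mu0,Ld2,B1 rp5 wp1
slot 5 (ALU): ISSUE — free A1,Mu0,Ld2,B1 rp3 wp0
slot 6 (ALU): stall WR_PORT — free A1,Mu0,Ld2,B1 rp3 wp0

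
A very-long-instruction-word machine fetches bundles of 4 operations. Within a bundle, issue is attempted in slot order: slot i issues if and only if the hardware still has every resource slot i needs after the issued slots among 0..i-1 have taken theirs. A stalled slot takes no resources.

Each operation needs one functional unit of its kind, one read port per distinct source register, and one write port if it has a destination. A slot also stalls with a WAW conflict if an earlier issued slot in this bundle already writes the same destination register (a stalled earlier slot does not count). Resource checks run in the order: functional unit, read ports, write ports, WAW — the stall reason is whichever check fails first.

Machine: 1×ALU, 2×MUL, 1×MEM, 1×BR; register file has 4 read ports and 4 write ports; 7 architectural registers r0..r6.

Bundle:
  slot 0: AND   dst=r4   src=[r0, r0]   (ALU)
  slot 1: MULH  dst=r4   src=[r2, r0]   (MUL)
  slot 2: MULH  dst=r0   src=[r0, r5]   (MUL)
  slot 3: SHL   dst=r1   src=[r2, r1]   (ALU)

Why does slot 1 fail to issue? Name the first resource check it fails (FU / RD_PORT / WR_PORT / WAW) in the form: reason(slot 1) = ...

(0) want 1×ALU +1rd +1wr — yes → AL0|MU2|ME1|BR1|rd3|wr3
(1) want 1×MUL +2rd +1wr — WAW → AL0|MU2|ME1|BR1|rd3|wr3
(2) want 1×MUL +2rd +1wr — yes → AL0|MU1|ME1|BR1|rd1|wr2
(3) want 1×ALU +2rd +1wr — FU → AL0|MU1|ME1|BR1|rd1|wr2

reason(slot 1) = WAW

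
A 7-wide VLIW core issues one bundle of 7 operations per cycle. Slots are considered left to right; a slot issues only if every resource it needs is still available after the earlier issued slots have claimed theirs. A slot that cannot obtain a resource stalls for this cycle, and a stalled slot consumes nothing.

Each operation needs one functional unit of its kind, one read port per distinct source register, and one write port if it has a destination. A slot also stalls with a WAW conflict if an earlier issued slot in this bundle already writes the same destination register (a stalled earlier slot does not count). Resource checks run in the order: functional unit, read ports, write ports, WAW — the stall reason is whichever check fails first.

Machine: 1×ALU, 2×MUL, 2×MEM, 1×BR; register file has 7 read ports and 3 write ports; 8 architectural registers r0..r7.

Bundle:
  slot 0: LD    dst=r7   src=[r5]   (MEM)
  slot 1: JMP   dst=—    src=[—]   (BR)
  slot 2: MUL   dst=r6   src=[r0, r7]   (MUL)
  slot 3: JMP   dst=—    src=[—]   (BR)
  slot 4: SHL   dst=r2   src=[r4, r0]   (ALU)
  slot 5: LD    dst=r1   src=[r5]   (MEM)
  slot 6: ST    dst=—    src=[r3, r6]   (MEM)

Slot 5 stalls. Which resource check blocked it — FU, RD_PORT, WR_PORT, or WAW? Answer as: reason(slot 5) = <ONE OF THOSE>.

slot 0 (MEM): ISSUE — free A1,Mu2,Ld1,B1 rp6 wp2
slot 1 (BR): ISSUE — free A1,Mu2,Ld1,B0 rp6 wp2
slot 2 (MUL): ISSUE — free A1,Mu1,Ld1,B0 rp4 wp1
slot 3 (BR): stall FU — free A1,Mu1,Ld1,B0 rp4 wp1
slot 4 (ALU): ISSUE — free A0,Mu1,Ld1,B0 rp2 wp0
slot 5 (MEM): stall WR_PORT — free A0,Mu1,Ld1,B0 rp2 wp0
slot 6 (MEM): ISSUE — free A0,Mu1,Ld0,B0 rp0 wp0

reason(slot 5) = WR_PORT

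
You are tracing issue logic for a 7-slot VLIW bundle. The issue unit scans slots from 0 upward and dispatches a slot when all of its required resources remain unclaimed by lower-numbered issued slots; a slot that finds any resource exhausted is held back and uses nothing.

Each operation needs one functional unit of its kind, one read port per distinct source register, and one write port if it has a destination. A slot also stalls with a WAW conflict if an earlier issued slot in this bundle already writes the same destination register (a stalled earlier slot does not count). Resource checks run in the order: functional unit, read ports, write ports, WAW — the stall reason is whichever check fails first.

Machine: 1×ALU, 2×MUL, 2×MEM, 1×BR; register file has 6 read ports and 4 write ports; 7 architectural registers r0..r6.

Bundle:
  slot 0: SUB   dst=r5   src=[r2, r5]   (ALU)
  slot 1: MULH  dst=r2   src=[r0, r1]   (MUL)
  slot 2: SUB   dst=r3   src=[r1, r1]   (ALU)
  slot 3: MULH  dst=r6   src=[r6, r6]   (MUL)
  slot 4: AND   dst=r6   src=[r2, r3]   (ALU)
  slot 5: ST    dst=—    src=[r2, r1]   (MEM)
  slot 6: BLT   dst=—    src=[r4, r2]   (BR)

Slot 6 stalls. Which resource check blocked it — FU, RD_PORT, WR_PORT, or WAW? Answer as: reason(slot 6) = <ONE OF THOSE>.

reason(slot 6) = RD_PORT

slot 0 (ALU): ISSUE — free A0,Mu2,Ld2,B1 rp4 wp3
slot 1 (MUL): ISSUE — free A0,Mu1,Ld2,B1 rp2 wp2
slot 2 (ALU): stall FU — free A0,Mu1,Ld2,B1 rp2 wp2
slot 3 (MUL): ISSUE — free A0,Mu0,Ld2,B1 rp1 wp1
slot 4 (ALU): stall FU — free A0,Mu0,Ld2,B1 rp1 wp1
slot 5 (MEM): stall RD_PORT — free A0,Mu0,Ld2,B1 rp1 wp1
slot 6 (BR): stall RD_PORT — free A0,Mu0,Ld2,B1 rp1 wp1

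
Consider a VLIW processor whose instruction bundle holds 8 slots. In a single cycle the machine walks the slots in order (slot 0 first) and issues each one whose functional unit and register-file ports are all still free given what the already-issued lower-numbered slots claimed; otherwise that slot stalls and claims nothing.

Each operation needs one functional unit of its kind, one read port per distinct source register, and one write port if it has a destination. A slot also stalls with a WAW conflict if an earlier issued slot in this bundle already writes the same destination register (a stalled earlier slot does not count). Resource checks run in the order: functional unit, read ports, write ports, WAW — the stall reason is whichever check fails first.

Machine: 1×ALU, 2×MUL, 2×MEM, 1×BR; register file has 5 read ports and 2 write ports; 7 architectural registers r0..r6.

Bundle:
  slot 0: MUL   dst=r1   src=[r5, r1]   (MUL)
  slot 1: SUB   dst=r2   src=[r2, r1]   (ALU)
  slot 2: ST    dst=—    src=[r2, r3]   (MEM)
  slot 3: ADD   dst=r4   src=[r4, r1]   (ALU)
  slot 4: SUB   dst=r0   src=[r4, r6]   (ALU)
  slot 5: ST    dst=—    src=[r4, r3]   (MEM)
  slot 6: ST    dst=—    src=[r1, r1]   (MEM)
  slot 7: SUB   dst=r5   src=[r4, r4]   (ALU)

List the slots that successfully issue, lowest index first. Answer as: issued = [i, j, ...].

[0] MUL needs rd=2 wr=1: ok; after: ALU=1 MUL=1 MEM=2 BR=1, R=3, W=1
[1] ALU needs rd=2 wr=1: ok; after: ALU=0 MUL=1 MEM=2 BR=1, R=1, W=0
[2] MEM needs rd=2 wr=0: RD_PORT; after: ALU=0 MUL=1 MEM=2 BR=1, R=1, W=0
[3] ALU needs rd=2 wr=1: FU; after: ALU=0 MUL=1 MEM=2 BR=1, R=1, W=0
[4] ALU needs rd=2 wr=1: FU; after: ALU=0 MUL=1 MEM=2 BR=1, R=1, W=0
[5] MEM needs rd=2 wr=0: RD_PORT; after: ALU=0 MUL=1 MEM=2 BR=1, R=1, W=0
[6] MEM needs rd=1 wr=0: ok; after: ALU=0 MUL=1 MEM=1 BR=1, R=0, W=0
[7] ALU needs rd=1 wr=1: FU; after: ALU=0 MUL=1 MEM=1 BR=1, R=0, W=0

issued = [0, 1, 6]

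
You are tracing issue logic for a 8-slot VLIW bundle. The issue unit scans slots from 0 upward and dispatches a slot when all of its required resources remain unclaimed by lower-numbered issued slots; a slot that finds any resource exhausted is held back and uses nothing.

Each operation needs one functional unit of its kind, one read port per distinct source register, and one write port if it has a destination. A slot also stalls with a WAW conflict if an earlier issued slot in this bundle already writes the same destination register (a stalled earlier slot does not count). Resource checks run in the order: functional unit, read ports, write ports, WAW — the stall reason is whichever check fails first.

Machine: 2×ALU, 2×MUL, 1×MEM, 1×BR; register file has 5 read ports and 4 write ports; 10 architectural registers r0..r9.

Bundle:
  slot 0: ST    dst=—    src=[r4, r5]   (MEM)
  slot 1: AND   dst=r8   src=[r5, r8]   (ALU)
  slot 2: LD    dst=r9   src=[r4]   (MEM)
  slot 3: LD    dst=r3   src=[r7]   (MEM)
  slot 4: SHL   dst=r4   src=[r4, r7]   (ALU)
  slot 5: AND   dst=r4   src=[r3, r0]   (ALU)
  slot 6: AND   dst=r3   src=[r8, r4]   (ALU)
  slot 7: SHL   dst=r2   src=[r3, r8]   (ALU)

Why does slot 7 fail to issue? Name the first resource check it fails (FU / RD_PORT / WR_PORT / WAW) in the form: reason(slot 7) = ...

(0) want 1×MEM +2rd +0wr — yes → AL2|MU2|ME0|BR1|rd3|wr4
(1) want 1×ALU +2rd +1wr — yes → AL1|MU2|ME0|BR1|rd1|wr3
(2) want 1×MEM +1rd +1wr — FU → AL1|MU2|ME0|BR1|rd1|wr3
(3) want 1×MEM +1rd +1wr — FU → AL1|MU2|ME0|BR1|rd1|wr3
(4) want 1×ALU +2rd +1wr — RD_PORT → AL1|MU2|ME0|BR1|rd1|wr3
(5) want 1×ALU +2rd +1wr — RD_PORT → AL1|MU2|ME0|BR1|rd1|wr3
(6) want 1×ALU +2rd +1wr — RD_PORT → AL1|MU2|ME0|BR1|rd1|wr3
(7) want 1×ALU +2rd +1wr — RD_PORT → AL1|MU2|ME0|BR1|rd1|wr3

reason(slot 7) = RD_PORT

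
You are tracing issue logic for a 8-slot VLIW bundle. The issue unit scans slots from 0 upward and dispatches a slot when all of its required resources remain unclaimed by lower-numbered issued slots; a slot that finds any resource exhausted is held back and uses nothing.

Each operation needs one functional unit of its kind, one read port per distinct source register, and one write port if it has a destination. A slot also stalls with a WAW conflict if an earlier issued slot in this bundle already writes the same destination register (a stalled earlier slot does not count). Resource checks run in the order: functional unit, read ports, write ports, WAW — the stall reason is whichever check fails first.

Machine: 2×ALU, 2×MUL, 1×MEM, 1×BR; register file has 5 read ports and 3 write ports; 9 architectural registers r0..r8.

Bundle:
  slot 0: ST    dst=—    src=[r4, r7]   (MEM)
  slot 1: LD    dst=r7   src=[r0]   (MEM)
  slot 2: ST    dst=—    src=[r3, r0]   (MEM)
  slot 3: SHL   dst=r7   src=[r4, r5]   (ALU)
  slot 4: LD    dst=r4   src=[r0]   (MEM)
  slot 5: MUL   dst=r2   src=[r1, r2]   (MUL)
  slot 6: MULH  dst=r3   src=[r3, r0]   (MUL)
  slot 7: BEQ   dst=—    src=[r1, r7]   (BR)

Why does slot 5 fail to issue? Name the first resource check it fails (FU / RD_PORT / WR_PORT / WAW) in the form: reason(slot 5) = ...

reason(slot 5) = RD_PORT

slot 0 (MEM): ISSUE — free A2,Mu2,Ld0,B1 rp3 wp3
slot 1 (MEM): stall FU — free A2,Mu2,Ld0,B1 rp3 wp3
slot 2 (MEM): stall FU — free A2,Mu2,Ld0,B1 rp3 wp3
slot 3 (ALU): ISSUE — free A1,Mu2,Ld0,B1 rp1 wp2
slot 4 (MEM): stall FU — free A1,Mu2,Ld0,B1 rp1 wp2
slot 5 (MUL): stall RD_PORT — free A1,Mu2,Ld0,B1 rp1 wp2
slot 6 (MUL): stall RD_PORT — free A1,Mu2,Ld0,B1 rp1 wp2
slot 7 (BR): stall RD_PORT — free A1,Mu2,Ld0,B1 rp1 wp2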